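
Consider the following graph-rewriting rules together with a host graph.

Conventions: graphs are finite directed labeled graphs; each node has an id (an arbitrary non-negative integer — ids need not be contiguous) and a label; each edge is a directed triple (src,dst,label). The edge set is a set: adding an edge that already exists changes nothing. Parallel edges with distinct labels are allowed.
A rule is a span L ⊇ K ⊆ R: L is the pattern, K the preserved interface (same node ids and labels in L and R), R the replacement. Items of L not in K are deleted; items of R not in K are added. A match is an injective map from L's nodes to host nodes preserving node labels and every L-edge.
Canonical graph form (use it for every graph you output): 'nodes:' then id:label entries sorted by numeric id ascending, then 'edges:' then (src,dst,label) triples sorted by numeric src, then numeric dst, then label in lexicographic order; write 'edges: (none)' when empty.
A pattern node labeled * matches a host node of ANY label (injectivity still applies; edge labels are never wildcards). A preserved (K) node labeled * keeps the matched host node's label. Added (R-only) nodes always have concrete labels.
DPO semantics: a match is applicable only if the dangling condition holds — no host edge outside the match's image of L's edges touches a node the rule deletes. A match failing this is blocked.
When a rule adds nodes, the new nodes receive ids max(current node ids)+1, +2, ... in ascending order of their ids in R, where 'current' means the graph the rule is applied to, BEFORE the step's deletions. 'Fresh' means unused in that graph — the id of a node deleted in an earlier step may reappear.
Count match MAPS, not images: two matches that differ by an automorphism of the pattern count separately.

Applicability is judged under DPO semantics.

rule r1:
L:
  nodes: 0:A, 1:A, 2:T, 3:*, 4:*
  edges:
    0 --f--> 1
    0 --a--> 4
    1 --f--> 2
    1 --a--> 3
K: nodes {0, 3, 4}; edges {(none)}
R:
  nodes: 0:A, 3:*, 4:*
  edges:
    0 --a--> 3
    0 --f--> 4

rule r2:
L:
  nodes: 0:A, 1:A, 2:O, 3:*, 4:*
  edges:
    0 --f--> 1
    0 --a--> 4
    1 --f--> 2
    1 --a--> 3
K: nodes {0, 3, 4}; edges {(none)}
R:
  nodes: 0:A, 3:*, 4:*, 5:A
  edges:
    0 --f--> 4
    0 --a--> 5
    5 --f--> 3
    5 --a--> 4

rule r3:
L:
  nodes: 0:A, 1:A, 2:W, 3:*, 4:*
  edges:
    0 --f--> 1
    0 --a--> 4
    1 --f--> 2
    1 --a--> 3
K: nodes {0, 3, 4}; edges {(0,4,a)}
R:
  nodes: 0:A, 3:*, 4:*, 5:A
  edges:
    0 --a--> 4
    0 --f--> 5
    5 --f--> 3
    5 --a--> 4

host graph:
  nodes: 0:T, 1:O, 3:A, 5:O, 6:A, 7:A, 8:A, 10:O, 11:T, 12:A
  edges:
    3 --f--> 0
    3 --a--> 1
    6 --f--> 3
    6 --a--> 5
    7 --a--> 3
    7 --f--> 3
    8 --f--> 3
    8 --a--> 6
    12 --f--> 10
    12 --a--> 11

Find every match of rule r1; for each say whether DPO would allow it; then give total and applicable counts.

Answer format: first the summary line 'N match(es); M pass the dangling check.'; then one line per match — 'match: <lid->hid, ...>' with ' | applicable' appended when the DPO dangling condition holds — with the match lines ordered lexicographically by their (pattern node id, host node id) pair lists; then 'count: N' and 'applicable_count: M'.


2 match(es); 0 pass the dangling check.
match: 0->6, 1->3, 2->0, 3->1, 4->5
match: 0->8, 1->3, 2->0, 3->1, 4->6
count: 2
applicable_count: 0


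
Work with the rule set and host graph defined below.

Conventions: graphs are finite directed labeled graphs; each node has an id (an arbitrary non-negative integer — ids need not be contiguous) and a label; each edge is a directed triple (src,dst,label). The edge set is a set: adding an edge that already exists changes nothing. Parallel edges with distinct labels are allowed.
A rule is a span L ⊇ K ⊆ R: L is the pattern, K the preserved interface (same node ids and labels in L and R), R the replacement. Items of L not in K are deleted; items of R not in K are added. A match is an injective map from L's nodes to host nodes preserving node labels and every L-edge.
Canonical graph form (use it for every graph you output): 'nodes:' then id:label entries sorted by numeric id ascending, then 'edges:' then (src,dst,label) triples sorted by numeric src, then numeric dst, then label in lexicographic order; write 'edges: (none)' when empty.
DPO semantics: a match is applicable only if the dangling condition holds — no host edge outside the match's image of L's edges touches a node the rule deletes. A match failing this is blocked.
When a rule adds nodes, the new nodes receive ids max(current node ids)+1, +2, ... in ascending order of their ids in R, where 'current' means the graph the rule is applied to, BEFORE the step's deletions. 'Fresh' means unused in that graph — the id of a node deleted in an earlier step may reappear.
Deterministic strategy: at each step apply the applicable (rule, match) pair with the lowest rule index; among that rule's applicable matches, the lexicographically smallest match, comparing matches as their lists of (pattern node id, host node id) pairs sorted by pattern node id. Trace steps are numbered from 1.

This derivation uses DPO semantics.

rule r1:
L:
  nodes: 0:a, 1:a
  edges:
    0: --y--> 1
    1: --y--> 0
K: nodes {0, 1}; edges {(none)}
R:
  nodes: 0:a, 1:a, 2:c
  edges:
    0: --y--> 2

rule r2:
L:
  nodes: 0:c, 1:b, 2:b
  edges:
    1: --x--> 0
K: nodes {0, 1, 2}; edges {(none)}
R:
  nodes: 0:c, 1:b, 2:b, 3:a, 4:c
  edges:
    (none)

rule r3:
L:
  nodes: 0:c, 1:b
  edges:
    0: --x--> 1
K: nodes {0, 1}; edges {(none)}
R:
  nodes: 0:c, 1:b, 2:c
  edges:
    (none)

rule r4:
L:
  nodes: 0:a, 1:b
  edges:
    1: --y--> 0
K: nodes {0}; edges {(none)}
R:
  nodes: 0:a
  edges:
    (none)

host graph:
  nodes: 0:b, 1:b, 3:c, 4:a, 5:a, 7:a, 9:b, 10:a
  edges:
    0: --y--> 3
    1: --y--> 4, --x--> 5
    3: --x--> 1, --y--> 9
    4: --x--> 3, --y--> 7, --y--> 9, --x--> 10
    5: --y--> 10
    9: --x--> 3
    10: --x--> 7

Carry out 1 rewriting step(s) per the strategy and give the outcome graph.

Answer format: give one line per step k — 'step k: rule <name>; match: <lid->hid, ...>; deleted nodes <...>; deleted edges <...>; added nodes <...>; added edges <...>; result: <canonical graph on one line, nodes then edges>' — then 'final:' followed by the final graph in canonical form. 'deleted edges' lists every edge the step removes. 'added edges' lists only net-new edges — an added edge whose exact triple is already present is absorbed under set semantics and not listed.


step 1: rule r2; match: 0->3, 1->9, 2->0; deleted nodes (none); deleted edges (9,3,x); added nodes 11, 12; added edges (none); result: nodes: 0:b, 1:b, 3:c, 4:a, 5:a, 7:a, 9:b, 10:a, 11:a, 12:c edges: (0,3,y); (1,4,y); (1,5,x); (3,1,x); (3,9,y); (4,3,x); (4,7,y); (4,9,y); (4,10,x); (5,10,y); (10,7,x)
final:
nodes: 0:b, 1:b, 3:c, 4:a, 5:a, 7:a, 9:b, 10:a, 11:a, 12:c
edges: (0,3,y); (1,4,y); (1,5,x); (3,1,x); (3,9,y); (4,3,x); (4,7,y); (4,9,y); (4,10,x); (5,10,y); (10,7,x)


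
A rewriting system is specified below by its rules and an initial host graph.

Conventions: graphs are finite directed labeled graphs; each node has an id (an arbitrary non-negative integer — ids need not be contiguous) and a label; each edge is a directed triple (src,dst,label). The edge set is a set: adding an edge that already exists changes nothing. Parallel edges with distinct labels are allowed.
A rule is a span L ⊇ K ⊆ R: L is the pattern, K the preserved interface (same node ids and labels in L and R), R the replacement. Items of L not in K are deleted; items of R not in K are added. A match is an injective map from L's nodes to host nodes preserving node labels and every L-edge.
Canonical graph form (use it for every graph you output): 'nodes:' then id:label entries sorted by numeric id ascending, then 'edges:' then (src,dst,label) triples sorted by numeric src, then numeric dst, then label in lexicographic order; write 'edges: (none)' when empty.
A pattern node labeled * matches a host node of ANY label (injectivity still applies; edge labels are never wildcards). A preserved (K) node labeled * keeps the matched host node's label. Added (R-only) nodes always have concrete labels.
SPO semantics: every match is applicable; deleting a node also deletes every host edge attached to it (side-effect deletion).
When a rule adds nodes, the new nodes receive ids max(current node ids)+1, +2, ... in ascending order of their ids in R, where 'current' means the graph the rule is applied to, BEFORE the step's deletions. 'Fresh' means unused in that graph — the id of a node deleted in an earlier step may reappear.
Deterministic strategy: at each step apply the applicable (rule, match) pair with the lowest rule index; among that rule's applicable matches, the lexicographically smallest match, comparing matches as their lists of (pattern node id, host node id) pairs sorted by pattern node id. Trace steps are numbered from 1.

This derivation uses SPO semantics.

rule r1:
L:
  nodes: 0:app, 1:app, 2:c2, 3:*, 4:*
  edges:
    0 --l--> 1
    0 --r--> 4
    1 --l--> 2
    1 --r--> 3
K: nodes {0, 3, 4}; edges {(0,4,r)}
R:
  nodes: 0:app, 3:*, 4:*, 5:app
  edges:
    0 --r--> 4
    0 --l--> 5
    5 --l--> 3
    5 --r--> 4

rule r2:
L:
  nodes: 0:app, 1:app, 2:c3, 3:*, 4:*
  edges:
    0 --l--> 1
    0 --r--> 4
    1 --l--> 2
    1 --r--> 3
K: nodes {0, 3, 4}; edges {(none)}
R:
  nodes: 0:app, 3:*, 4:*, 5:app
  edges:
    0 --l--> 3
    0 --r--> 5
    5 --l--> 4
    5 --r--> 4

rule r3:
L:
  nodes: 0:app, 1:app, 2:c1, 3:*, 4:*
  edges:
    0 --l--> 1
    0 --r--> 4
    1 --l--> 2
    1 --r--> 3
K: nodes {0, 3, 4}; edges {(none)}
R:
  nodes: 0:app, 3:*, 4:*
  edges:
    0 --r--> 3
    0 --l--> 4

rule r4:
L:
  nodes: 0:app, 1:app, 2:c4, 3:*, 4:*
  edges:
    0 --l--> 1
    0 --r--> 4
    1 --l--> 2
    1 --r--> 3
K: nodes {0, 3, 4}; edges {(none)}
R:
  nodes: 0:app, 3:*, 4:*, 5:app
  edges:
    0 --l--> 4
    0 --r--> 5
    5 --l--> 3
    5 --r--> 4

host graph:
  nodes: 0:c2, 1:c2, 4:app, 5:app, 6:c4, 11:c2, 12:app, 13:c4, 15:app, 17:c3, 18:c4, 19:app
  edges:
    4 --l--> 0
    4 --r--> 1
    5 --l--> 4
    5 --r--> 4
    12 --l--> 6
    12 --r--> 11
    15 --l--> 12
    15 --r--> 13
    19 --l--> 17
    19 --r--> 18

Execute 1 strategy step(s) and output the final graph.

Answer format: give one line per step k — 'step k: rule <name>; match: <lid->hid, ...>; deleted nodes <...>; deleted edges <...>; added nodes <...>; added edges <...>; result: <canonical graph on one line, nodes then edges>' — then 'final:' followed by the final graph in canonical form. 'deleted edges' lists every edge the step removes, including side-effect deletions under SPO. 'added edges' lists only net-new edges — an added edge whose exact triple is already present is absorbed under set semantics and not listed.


step 1: rule r4; match: 0->15, 1->12, 2->6, 3->11, 4->13; deleted nodes 6, 12; deleted edges (12,6,l); (12,11,r); (15,12,l); (15,13,r); added nodes 20; added edges (15,13,l); (15,20,r); (20,11,l); (20,13,r); result: nodes: 0:c2, 1:c2, 4:app, 5:app, 11:c2, 13:c4, 15:app, 17:c3, 18:c4, 19:app, 20:app edges: (4,0,l); (4,1,r); (5,4,l); (5,4,r); (15,13,l); (15,20,r); (19,17,l); (19,18,r); (20,11,l); (20,13,r)
final:
nodes: 0:c2, 1:c2, 4:app, 5:app, 11:c2, 13:c4, 15:app, 17:c3, 18:c4, 19:app, 20:app
edges: (4,0,l); (4,1,r); (5,4,l); (5,4,r); (15,13,l); (15,20,r); (19,17,l); (19,18,r); (20,11,l); (20,13,r)


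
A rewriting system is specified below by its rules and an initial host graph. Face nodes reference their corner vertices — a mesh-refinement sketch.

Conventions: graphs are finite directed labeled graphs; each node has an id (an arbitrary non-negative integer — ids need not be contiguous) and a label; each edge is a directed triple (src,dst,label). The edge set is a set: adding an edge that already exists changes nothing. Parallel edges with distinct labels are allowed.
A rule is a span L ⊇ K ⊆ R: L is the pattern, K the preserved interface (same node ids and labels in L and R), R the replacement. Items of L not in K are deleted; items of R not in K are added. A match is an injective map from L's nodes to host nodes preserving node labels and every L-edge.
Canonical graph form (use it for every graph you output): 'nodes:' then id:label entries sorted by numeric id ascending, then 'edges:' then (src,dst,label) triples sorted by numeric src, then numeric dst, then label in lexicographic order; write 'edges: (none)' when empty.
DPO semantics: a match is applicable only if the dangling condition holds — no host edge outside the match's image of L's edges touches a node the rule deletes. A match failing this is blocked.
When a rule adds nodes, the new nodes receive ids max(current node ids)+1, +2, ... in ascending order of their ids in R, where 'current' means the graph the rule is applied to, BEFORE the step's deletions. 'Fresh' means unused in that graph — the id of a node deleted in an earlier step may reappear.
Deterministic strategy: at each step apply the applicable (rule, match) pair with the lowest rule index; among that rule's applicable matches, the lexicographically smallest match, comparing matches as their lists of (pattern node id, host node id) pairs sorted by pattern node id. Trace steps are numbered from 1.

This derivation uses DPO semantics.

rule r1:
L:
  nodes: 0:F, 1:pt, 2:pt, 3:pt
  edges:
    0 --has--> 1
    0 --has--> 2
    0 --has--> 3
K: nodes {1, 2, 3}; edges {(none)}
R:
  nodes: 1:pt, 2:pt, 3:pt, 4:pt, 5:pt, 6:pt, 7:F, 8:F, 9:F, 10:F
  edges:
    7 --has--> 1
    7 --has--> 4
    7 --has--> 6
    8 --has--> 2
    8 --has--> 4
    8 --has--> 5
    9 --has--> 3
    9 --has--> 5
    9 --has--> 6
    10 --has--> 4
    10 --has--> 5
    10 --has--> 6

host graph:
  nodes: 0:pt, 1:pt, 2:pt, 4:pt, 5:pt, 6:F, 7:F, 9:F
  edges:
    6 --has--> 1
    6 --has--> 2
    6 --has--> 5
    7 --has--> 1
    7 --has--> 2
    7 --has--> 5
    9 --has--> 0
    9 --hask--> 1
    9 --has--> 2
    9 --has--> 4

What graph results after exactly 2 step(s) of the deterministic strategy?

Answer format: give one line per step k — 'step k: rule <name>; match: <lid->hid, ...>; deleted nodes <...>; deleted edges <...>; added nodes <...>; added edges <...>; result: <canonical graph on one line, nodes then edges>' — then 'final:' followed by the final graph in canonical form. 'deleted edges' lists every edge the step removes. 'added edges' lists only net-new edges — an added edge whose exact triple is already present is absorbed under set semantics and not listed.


step 1: rule r1; match: 0->6, 1->1, 2->2, 3->5; deleted nodes 6; deleted edges (6,1,has); (6,2,has); (6,5,has); added nodes 10, 11, 12, 13, 14, 15, 16; added edges (13,1,has); (13,10,has); (13,12,has); (14,2,has); (14,10,has); (14,11,has); (15,5,has); (15,11,has); (15,12,has); (16,10,has); (16,11,has); (16,12,has); result: nodes: 0:pt, 1:pt, 2:pt, 4:pt, 5:pt, 7:F, 9:F, 10:pt, 11:pt, 12:pt, 13:F, 14:F, 15:F, 16:F edges: (7,1,has); (7,2,has); (7,5,has); (9,0,has); (9,1,hask); (9,2,has); (9,4,has); (13,1,has); (13,10,has); (13,12,has); (14,2,has); (14,10,has); (14,11,has); (15,5,has); (15,11,has); (15,12,has); (16,10,has); (16,11,has); (16,12,has)
step 2: rule r1; match: 0->7, 1->1, 2->2, 3->5; deleted nodes 7; deleted edges (7,1,has); (7,2,has); (7,5,has); added nodes 17, 18, 19, 20, 21, 22, 23; added edges (20,1,has); (20,17,has); (20,19,has); (21,2,has); (21,17,has); (21,18,has); (22,5,has); (22,18,has); (22,19,has); (23,17,has); (23,18,has); (23,19,has); result: nodes: 0:pt, 1:pt, 2:pt, 4:pt, 5:pt, 9:F, 10:pt, 11:pt, 12:pt, 13:F, 14:F, 15:F, 16:F, 17:pt, 18:pt, 19:pt, 20:F, 21:F, 22:F, 23:F edges: (9,0,has); (9,1,hask); (9,2,has); (9,4,has); (13,1,has); (13,10,has); (13,12,has); (14,2,has); (14,10,has); (14,11,has); (15,5,has); (15,11,has); (15,12,has); (16,10,has); (16,11,has); (16,12,has); (20,1,has); (20,17,has); (20,19,has); (21,2,has); (21,17,has); (21,18,has); (22,5,has); (22,18,has); (22,19,has); (23,17,has); (23,18,has); (23,19,has)
final:
nodes: 0:pt, 1:pt, 2:pt, 4:pt, 5:pt, 9:F, 10:pt, 11:pt, 12:pt, 13:F, 14:F, 15:F, 16:F, 17:pt, 18:pt, 19:pt, 20:F, 21:F, 22:F, 23:F
edges: (9,0,has); (9,1,hask); (9,2,has); (9,4,has); (13,1,has); (13,10,has); (13,12,has); (14,2,has); (14,10,has); (14,11,has); (15,5,has); (15,11,has); (15,12,has); (16,10,has); (16,11,has); (16,12,has); (20,1,has); (20,17,has); (20,19,has); (21,2,has); (21,17,has); (21,18,has); (22,5,has); (22,18,has); (22,19,has); (23,17,has); (23,18,has); (23,19,has)


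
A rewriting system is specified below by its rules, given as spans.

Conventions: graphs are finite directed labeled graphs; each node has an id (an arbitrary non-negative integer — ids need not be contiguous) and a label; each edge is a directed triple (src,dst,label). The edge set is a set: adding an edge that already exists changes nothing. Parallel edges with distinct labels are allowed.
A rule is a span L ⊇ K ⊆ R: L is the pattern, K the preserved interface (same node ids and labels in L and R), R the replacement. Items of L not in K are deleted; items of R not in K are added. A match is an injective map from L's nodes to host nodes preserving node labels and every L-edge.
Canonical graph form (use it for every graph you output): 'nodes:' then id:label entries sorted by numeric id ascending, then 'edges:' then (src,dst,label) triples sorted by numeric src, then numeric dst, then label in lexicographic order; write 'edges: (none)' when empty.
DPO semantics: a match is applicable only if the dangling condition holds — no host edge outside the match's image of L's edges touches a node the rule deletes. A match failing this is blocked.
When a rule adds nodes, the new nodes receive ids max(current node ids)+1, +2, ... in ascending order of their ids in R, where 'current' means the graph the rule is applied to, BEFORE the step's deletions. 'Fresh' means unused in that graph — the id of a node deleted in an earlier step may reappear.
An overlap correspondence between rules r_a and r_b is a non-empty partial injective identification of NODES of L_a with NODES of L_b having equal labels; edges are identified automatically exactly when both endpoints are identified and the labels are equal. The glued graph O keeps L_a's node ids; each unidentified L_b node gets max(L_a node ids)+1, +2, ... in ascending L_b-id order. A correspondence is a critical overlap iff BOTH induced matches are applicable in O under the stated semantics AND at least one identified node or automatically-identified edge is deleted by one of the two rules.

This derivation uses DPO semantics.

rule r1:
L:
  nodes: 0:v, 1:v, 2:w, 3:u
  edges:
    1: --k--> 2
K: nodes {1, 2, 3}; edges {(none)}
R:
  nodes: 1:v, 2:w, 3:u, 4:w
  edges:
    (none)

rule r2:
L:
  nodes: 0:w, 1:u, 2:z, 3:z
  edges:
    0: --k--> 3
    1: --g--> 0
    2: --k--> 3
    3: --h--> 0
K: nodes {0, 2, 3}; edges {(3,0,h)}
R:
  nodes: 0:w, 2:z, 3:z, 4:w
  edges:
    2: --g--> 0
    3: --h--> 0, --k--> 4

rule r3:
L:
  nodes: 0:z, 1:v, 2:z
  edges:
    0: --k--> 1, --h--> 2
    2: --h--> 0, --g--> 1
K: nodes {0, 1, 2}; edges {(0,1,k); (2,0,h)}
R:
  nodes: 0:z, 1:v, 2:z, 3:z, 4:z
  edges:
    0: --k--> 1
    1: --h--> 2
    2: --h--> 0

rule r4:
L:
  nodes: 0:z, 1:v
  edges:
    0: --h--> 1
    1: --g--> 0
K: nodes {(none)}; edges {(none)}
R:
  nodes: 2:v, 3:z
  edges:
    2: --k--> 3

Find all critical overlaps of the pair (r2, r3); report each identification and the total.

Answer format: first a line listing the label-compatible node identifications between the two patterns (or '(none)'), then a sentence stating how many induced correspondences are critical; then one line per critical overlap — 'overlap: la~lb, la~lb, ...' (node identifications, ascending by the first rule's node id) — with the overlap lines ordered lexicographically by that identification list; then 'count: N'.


label-compatible node identifications between L(r2) and L(r3): 2~0, 2~2, 3~0, 3~2
0 of the induced correspondences are critical overlaps of r2 and r3.
count: 0


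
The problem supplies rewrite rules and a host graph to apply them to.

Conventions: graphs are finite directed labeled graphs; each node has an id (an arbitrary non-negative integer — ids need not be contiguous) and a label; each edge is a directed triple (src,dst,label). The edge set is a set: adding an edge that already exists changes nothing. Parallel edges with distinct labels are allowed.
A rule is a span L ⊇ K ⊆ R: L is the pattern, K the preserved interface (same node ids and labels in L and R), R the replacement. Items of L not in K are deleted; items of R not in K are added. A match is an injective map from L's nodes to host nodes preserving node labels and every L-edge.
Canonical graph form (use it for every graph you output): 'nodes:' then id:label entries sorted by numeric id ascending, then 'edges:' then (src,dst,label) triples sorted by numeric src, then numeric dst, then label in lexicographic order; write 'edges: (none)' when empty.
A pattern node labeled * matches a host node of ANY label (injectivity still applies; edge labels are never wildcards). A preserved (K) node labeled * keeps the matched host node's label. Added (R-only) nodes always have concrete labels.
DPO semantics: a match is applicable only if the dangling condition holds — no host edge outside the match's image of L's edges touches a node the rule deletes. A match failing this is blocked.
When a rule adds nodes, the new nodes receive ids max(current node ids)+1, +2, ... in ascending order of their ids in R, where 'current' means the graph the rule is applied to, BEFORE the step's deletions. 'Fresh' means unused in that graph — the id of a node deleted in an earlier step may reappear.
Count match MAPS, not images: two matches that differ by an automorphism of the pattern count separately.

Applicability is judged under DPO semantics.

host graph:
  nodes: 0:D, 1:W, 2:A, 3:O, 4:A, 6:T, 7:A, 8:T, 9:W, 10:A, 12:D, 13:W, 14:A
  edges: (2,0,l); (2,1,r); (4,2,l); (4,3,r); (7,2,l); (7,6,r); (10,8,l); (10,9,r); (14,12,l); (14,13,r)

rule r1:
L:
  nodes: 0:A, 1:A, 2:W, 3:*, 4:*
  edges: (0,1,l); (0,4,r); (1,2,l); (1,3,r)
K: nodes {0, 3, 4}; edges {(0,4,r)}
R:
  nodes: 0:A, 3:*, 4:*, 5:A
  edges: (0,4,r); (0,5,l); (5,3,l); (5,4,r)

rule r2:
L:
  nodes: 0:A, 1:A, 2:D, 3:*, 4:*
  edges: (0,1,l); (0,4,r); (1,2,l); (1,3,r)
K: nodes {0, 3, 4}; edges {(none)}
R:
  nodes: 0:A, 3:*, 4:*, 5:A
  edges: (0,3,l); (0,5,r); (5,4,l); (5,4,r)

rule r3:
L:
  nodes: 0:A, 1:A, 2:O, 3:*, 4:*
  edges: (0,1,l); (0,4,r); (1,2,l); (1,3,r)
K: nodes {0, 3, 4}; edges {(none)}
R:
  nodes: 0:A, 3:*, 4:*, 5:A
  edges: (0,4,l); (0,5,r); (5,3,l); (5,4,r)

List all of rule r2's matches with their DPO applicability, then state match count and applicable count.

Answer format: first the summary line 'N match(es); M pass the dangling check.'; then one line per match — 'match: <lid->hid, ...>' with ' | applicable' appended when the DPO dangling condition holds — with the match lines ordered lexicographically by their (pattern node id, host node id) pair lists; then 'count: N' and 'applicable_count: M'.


2 match(es); 0 pass the dangling check.
match: 0->4, 1->2, 2->0, 3->1, 4->3
match: 0->7, 1->2, 2->0, 3->1, 4->6
count: 2
applicable_count: 0


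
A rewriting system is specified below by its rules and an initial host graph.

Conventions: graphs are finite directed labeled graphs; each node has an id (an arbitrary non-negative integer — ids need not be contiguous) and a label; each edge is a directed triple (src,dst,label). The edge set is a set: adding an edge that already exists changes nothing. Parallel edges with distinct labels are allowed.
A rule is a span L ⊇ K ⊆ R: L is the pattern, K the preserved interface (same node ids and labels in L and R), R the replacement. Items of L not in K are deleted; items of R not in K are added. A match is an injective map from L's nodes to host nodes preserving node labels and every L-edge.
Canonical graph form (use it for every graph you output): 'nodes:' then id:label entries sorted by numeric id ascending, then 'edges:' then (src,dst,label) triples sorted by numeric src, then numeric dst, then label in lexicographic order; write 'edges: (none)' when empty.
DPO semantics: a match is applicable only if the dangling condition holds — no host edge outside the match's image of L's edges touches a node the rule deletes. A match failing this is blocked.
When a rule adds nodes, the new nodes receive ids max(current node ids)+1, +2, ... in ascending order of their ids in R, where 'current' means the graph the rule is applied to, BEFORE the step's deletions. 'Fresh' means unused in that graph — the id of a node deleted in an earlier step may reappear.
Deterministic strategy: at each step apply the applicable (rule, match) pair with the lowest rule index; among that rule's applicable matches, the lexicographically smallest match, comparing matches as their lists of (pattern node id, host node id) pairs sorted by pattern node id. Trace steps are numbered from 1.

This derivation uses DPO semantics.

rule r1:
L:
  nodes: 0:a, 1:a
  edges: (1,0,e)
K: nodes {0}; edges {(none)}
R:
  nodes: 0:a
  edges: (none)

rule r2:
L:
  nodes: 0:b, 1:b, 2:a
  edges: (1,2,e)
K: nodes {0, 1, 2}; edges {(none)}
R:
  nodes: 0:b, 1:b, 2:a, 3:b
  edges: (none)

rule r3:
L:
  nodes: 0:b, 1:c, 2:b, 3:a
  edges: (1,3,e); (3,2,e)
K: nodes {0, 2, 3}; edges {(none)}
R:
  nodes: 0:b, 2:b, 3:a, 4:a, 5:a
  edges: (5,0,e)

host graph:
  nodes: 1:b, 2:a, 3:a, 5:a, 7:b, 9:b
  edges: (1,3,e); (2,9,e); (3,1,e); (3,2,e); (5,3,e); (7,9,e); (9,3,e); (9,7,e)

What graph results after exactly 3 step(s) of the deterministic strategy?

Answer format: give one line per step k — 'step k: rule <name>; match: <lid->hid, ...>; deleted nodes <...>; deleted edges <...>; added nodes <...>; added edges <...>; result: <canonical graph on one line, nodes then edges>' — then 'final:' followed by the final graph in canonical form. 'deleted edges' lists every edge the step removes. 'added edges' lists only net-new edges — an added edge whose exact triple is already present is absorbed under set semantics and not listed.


step 1: rule r1; match: 0->3, 1->5; deleted nodes 5; deleted edges (5,3,e); added nodes (none); added edges (none); result: nodes: 1:b, 2:a, 3:a, 7:b, 9:b edges: (1,3,e); (2,9,e); (3,1,e); (3,2,e); (7,9,e); (9,3,e); (9,7,e)
step 2: rule r2; match: 0->1, 1->9, 2->3; deleted nodes (none); deleted edges (9,3,e); added nodes 10; added edges (none); result: nodes: 1:b, 2:a, 3:a, 7:b, 9:b, 10:b edges: (1,3,e); (2,9,e); (3,1,e); (3,2,e); (7,9,e); (9,7,e)
step 3: rule r2; match: 0->7, 1->1, 2->3; deleted nodes (none); deleted edges (1,3,e); added nodes 11; added edges (none); result: nodes: 1:b, 2:a, 3:a, 7:b, 9:b, 10:b, 11:b edges: (2,9,e); (3,1,e); (3,2,e); (7,9,e); (9,7,e)
final:
nodes: 1:b, 2:a, 3:a, 7:b, 9:b, 10:b, 11:b
edges: (2,9,e); (3,1,e); (3,2,e); (7,9,e); (9,7,e)


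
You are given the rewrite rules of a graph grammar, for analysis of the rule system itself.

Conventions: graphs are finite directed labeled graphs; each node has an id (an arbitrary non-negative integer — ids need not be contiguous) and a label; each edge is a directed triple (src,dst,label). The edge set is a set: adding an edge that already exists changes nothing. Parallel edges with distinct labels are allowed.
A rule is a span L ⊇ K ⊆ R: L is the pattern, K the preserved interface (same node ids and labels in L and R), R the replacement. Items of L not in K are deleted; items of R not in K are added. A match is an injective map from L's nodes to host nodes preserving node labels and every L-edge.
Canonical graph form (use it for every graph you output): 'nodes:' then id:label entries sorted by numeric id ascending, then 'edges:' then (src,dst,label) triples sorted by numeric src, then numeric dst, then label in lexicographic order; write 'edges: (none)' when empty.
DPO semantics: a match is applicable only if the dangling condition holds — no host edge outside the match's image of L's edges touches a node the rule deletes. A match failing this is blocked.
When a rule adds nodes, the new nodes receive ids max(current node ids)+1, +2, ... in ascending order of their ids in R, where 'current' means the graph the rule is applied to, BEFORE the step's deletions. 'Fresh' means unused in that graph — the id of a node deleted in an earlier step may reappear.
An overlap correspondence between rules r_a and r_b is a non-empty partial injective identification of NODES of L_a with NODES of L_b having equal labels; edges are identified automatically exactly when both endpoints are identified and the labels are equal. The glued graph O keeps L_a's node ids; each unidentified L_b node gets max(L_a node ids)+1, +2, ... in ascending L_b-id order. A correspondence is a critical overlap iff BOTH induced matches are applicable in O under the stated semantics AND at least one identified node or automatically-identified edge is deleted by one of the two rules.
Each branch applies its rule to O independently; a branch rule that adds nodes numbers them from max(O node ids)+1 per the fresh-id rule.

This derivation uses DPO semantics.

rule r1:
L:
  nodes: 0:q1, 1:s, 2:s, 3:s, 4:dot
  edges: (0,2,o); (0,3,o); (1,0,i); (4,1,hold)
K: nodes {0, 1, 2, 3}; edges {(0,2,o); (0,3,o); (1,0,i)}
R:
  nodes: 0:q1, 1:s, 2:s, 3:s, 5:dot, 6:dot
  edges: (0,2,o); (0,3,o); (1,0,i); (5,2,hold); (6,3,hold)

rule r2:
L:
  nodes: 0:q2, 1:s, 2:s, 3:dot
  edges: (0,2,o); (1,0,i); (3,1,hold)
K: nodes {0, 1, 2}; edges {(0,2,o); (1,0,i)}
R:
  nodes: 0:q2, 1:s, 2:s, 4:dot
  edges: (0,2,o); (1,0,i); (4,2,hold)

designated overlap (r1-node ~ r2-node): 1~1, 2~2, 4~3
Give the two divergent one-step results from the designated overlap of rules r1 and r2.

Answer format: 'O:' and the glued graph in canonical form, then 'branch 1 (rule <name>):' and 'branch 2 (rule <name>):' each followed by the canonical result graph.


O:
nodes: 0:q1, 1:s, 2:s, 3:s, 4:dot, 5:q2
edges: (0,2,o); (0,3,o); (1,0,i); (1,5,i); (4,1,hold); (5,2,o)
branch 1 (rule r1):
nodes: 0:q1, 1:s, 2:s, 3:s, 5:q2, 6:dot, 7:dot
edges: (0,2,o); (0,3,o); (1,0,i); (1,5,i); (5,2,o); (6,2,hold); (7,3,hold)
branch 2 (rule r2):
nodes: 0:q1, 1:s, 2:s, 3:s, 5:q2, 6:dot
edges: (0,2,o); (0,3,o); (1,0,i); (1,5,i); (5,2,o); (6,2,hold)


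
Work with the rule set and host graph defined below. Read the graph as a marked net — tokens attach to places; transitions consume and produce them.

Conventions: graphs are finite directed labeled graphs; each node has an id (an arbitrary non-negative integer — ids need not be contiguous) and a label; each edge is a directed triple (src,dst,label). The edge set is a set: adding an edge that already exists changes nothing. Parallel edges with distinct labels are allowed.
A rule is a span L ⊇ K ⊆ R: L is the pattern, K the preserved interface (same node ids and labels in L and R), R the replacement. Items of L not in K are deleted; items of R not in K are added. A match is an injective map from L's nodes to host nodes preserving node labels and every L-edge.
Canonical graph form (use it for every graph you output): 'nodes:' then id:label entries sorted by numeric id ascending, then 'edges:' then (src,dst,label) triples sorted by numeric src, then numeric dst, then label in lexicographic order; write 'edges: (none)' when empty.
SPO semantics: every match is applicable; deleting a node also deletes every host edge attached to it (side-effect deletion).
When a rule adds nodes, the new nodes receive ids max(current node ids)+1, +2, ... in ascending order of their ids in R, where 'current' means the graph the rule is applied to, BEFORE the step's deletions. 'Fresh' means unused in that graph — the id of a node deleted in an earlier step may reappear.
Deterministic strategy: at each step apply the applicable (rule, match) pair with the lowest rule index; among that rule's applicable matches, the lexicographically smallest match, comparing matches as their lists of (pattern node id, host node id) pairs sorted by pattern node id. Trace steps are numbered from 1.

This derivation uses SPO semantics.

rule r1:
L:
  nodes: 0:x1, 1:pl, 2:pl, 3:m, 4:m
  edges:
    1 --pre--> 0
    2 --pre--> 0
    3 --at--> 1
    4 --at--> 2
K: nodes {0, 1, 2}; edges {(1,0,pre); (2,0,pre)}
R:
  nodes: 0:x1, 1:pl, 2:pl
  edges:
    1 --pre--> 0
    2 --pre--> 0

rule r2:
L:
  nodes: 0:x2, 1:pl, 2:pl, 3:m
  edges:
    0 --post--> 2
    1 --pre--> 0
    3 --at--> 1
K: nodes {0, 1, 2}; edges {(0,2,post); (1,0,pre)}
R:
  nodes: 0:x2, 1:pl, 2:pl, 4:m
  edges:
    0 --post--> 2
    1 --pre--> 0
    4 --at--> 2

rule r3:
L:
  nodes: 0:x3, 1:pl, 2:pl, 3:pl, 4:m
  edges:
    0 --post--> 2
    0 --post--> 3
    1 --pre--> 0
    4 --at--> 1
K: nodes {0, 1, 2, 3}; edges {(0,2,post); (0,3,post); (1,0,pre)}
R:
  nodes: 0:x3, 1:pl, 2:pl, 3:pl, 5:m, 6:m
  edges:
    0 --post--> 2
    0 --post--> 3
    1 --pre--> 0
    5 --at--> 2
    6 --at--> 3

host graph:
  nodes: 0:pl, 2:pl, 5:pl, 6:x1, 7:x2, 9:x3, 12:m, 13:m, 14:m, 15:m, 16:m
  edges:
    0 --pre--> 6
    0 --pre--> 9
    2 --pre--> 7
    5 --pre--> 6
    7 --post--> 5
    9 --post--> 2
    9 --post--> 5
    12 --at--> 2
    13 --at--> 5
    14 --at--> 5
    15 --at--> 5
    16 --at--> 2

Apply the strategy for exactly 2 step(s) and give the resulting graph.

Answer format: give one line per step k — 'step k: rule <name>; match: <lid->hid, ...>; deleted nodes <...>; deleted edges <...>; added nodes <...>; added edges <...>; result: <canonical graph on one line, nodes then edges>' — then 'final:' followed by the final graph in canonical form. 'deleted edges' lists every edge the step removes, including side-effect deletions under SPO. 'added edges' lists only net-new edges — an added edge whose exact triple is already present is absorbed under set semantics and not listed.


step 1: rule r2; match: 0->7, 1->2, 2->5, 3->12; deleted nodes 12; deleted edges (12,2,at); added nodes 17; added edges (17,5,at); result: nodes: 0:pl, 2:pl, 5:pl, 6:x1, 7:x2, 9:x3, 13:m, 14:m, 15:m, 16:m, 17:m edges: (0,6,pre); (0,9,pre); (2,7,pre); (5,6,pre); (7,5,post); (9,2,post); (9,5,post); (13,5,at); (14,5,at); (15,5,at); (16,2,at); (17,5,at)
step 2: rule r2; match: 0->7, 1->2, 2->5, 3->16; deleted nodes 16; deleted edges (16,2,at); added nodes 18; added edges (18,5,at); result: nodes: 0:pl, 2:pl, 5:pl, 6:x1, 7:x2, 9:x3, 13:m, 14:m, 15:m, 17:m, 18:m edges: (0,6,pre); (0,9,pre); (2,7,pre); (5,6,pre); (7,5,post); (9,2,post); (9,5,post); (13,5,at); (14,5,at); (15,5,at); (17,5,at); (18,5,at)
final:
nodes: 0:pl, 2:pl, 5:pl, 6:x1, 7:x2, 9:x3, 13:m, 14:m, 15:m, 17:m, 18:m
edges: (0,6,pre); (0,9,pre); (2,7,pre); (5,6,pre); (7,5,post); (9,2,post); (9,5,post); (13,5,at); (14,5,at); (15,5,at); (17,5,at); (18,5,at)


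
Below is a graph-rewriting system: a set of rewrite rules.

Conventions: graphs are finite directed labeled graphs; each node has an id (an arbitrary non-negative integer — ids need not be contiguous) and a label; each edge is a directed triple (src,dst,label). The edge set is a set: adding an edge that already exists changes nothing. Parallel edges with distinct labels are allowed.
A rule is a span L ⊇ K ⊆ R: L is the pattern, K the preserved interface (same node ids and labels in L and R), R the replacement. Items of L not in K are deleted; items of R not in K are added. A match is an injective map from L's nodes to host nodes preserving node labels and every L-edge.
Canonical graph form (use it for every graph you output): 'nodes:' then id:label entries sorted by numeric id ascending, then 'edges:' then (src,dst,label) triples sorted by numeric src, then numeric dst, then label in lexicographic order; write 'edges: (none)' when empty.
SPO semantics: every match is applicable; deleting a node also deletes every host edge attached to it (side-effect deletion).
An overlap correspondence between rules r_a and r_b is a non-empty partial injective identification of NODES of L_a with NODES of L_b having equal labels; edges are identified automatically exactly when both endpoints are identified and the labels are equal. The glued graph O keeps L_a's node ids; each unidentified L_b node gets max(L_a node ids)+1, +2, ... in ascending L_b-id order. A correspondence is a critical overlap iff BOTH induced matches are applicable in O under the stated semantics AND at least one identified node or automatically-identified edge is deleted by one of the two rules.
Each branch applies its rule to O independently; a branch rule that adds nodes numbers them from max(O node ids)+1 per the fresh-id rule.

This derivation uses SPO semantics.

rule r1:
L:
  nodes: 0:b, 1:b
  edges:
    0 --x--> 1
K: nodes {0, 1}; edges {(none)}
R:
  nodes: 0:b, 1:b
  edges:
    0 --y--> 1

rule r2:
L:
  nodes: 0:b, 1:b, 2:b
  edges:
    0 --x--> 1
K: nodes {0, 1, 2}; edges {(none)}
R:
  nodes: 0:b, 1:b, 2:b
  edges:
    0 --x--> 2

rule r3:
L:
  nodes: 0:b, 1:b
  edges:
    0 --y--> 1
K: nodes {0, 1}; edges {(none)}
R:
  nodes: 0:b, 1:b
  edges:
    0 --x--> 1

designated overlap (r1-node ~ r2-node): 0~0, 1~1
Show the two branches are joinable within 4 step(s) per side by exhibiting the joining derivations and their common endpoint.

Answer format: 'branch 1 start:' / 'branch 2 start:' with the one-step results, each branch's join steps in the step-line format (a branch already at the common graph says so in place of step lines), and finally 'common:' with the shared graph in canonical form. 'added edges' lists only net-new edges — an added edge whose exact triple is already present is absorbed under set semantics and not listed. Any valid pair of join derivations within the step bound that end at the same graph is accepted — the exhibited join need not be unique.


branch 1 start:
nodes: 0:b, 1:b, 2:b
edges: (0,1,y)
branch 2 start:
nodes: 0:b, 1:b, 2:b
edges: (0,2,x)
branch 1 step 1: rule r3; match: 0->0, 1->1; deleted nodes (none); deleted edges (0,1,y); added nodes (none); added edges (0,1,x); result: nodes: 0:b, 1:b, 2:b edges: (0,1,x)
branch 2 step 1: rule r2; match: 0->0, 1->2, 2->1; deleted nodes (none); deleted edges (0,2,x); added nodes (none); added edges (0,1,x); result: nodes: 0:b, 1:b, 2:b edges: (0,1,x)
common:
nodes: 0:b, 1:b, 2:b
edges: (0,1,x)


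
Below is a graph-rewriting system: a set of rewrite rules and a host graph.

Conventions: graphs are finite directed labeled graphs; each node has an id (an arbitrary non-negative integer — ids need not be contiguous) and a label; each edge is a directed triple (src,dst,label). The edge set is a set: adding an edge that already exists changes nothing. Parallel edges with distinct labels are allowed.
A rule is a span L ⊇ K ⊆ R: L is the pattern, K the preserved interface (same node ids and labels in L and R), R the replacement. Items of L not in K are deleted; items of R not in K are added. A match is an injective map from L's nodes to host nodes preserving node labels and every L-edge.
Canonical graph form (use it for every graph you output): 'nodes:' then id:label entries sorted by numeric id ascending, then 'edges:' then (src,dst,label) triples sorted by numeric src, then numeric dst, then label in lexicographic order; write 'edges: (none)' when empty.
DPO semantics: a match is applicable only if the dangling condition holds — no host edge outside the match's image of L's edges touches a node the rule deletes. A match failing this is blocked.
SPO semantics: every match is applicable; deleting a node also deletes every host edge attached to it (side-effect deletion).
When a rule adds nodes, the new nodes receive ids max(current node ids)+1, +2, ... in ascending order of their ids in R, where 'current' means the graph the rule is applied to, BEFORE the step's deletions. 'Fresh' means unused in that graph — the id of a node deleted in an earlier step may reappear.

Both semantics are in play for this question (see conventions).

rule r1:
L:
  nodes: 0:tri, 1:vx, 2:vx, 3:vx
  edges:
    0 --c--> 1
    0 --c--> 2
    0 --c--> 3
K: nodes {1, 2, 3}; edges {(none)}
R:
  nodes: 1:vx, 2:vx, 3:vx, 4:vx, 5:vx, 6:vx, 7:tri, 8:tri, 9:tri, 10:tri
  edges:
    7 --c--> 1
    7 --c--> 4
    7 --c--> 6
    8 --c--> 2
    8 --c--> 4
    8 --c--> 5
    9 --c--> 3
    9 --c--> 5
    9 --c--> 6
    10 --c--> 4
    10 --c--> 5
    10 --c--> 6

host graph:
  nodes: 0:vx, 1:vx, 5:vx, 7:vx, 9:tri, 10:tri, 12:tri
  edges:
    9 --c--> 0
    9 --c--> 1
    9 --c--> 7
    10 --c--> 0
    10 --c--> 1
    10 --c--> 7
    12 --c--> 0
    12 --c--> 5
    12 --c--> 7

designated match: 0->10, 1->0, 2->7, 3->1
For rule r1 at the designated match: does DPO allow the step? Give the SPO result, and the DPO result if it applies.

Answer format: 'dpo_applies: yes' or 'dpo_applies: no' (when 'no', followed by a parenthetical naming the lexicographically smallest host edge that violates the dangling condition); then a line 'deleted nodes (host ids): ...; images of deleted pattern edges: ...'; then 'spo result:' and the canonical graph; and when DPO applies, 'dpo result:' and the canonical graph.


dpo_applies: yes
deleted nodes (host ids): 10; images of deleted pattern edges: (10,0,c); (10,1,c); (10,7,c)
spo result:
nodes: 0:vx, 1:vx, 5:vx, 7:vx, 9:tri, 12:tri, 13:vx, 14:vx, 15:vx, 16:tri, 17:tri, 18:tri, 19:tri
edges: (9,0,c); (9,1,c); (9,7,c); (12,0,c); (12,5,c); (12,7,c); (16,0,c); (16,13,c); (16,15,c); (17,7,c); (17,13,c); (17,14,c); (18,1,c); (18,14,c); (18,15,c); (19,13,c); (19,14,c); (19,15,c)
dpo result:
nodes: 0:vx, 1:vx, 5:vx, 7:vx, 9:tri, 12:tri, 13:vx, 14:vx, 15:vx, 16:tri, 17:tri, 18:tri, 19:tri
edges: (9,0,c); (9,1,c); (9,7,c); (12,0,c); (12,5,c); (12,7,c); (16,0,c); (16,13,c); (16,15,c); (17,7,c); (17,13,c); (17,14,c); (18,1,c); (18,14,c); (18,15,c); (19,13,c); (19,14,c); (19,15,c)
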